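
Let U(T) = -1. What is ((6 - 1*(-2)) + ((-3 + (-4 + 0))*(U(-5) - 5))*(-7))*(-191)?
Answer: 54626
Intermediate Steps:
((6 - 1*(-2)) + ((-3 + (-4 + 0))*(U(-5) - 5))*(-7))*(-191) = ((6 - 1*(-2)) + ((-3 + (-4 + 0))*(-1 - 5))*(-7))*(-191) = ((6 + 2) + ((-3 - 4)*(-6))*(-7))*(-191) = (8 - 7*(-6)*(-7))*(-191) = (8 + 42*(-7))*(-191) = (8 - 294)*(-191) = -286*(-191) = 54626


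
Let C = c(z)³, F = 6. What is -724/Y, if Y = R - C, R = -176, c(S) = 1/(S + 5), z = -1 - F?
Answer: 5792/1407 ≈ 4.1166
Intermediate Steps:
z = -7 (z = -1 - 1*6 = -1 - 6 = -7)
c(S) = 1/(5 + S)
C = -⅛ (C = (1/(5 - 7))³ = (1/(-2))³ = (-½)³ = -⅛ ≈ -0.12500)
Y = -1407/8 (Y = -176 - 1*(-⅛) = -176 + ⅛ = -1407/8 ≈ -175.88)
-724/Y = -724/(-1407/8) = -724*(-8/1407) = 5792/1407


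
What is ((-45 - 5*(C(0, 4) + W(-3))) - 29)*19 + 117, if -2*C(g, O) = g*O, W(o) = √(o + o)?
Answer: -1289 - 95*I*√6 ≈ -1289.0 - 232.7*I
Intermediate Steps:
W(o) = √2*√o (W(o) = √(2*o) = √2*√o)
C(g, O) = -O*g/2 (C(g, O) = -g*O/2 = -O*g/2)
((-45 - 5*(C(0, 4) + W(-3))) - 29)*19 + 117 = ((-45 - 5*(-½*4*0 + √2*√(-3))) - 29)*19 + 117 = ((-45 - 5*(0 + √2*(I*√3))) - 29)*19 + 117 = ((-45 - 5*(0 + I*√6)) - 29)*19 + 117 = ((-45 - 5*I*√6) - 29)*19 + 117 = (-74 - 5*I*√6)*19 + 117 = (-1406 - 95*I*√6) + 117 = -1289 - 95*I*√6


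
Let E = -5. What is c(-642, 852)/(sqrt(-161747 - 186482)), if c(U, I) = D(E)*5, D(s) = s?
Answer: 25*I*sqrt(348229)/348229 ≈ 0.042365*I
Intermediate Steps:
c(U, I) = -25 (c(U, I) = -5*5 = -25)
c(-642, 852)/(sqrt(-161747 - 186482)) = -25/sqrt(-161747 - 186482) = -25*(-I*sqrt(348229)/348229) = -(-25)*I*sqrt(348229)/348229 = 25*I*sqrt(348229)/348229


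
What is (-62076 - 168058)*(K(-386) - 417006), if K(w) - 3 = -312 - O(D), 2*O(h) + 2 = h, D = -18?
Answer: 96036068870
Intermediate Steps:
O(h) = -1 + h/2
K(w) = -299 (K(w) = 3 + (-312 - (-1 + (½)*(-18))) = 3 + (-312 - (-1 - 9)) = 3 + (-312 - 1*(-10)) = 3 + (-312 + 10) = 3 - 302 = -299)
(-62076 - 168058)*(K(-386) - 417006) = (-62076 - 168058)*(-299 - 417006) = -230134*(-417305) = 96036068870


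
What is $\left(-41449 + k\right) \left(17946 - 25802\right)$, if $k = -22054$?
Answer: $498879568$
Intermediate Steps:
$\left(-41449 + k\right) \left(17946 - 25802\right) = \left(-41449 - 22054\right) \left(17946 - 25802\right) = \left(-63503\right) \left(-7856\right) = 498879568$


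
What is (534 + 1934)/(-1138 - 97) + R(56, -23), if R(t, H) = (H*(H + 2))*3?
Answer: 1787047/1235 ≈ 1447.0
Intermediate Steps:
R(t, H) = 3*H*(2 + H) (R(t, H) = (H*(2 + H))*3 = 3*H*(2 + H))
(534 + 1934)/(-1138 - 97) + R(56, -23) = (534 + 1934)/(-1138 - 97) + 3*(-23)*(2 - 23) = 2468/(-1235) + 3*(-23)*(-21) = 2468*(-1/1235) + 1449 = -2468/1235 + 1449 = 1787047/1235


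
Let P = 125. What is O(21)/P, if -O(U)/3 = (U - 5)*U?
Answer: -1008/125 ≈ -8.0640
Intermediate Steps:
O(U) = -3*U*(-5 + U) (O(U) = -3*(U - 5)*U = -3*(-5 + U)*U = -3*U*(-5 + U))
O(21)/P = (3*21*(5 - 1*21))/125 = (3*21*(5 - 21))*(1/125) = (3*21*(-16))*(1/125) = -1008*1/125 = -1008/125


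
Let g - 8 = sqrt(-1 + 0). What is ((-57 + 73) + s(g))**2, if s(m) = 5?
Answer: 441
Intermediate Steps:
g = 8 + I (g = 8 + sqrt(-1 + 0) = 8 + sqrt(-1) = 8 + I ≈ 8.0 + 1.0*I)
((-57 + 73) + s(g))**2 = ((-57 + 73) + 5)**2 = (16 + 5)**2 = 21**2 = 441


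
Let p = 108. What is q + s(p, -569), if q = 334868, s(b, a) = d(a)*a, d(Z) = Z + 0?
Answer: 658629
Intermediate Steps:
d(Z) = Z
s(b, a) = a² (s(b, a) = a*a = a²)
q + s(p, -569) = 334868 + (-569)² = 334868 + 323761 = 658629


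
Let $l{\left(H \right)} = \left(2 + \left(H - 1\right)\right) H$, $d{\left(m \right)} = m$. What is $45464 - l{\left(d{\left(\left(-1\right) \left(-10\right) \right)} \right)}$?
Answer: $45354$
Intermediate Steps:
$l{\left(H \right)} = H \left(1 + H\right)$ ($l{\left(H \right)} = \left(2 + \left(-1 + H\right)\right) H = \left(1 + H\right) H = H \left(1 + H\right)$)
$45464 - l{\left(d{\left(\left(-1\right) \left(-10\right) \right)} \right)} = 45464 - \left(-1\right) \left(-10\right) \left(1 - -10\right) = 45464 - 10 \left(1 + 10\right) = 45464 - 10 \cdot 11 = 45464 - 110 = 45354$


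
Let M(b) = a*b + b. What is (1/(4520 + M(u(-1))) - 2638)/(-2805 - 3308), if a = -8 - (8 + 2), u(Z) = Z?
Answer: 11968605/27734681 ≈ 0.43154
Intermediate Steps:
a = -18 (a = -8 - 1*10 = -8 - 10 = -18)
M(b) = -17*b (M(b) = -18*b + b = -17*b)
(1/(4520 + M(u(-1))) - 2638)/(-2805 - 3308) = (1/(4520 - 17*(-1)) - 2638)/(-2805 - 3308) = (1/(4520 + 17) - 2638)/(-6113) = (1/4537 - 2638)*(-1/6113) = -11968605/4537*(-1/6113) = 11968605/27734681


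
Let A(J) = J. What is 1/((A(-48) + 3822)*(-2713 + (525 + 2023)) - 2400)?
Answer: -1/625110 ≈ -1.5997e-6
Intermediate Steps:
1/((A(-48) + 3822)*(-2713 + (525 + 2023)) - 2400) = 1/((-48 + 3822)*(-2713 + (525 + 2023)) - 2400) = 1/(3774*(-2713 + 2548) - 2400) = 1/(3774*(-165) - 2400) = 1/(-622710 - 2400) = 1/(-625110) = -1/625110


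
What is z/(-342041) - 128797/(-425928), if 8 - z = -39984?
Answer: 27020142101/145684839048 ≈ 0.18547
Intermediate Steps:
z = 39992 (z = 8 - 1*(-39984) = 8 + 39984 = 39992)
z/(-342041) - 128797/(-425928) = 39992/(-342041) - 128797/(-425928) = 39992*(-1/342041) - 128797*(-1/425928) = -39992/342041 + 128797/425928 = 27020142101/145684839048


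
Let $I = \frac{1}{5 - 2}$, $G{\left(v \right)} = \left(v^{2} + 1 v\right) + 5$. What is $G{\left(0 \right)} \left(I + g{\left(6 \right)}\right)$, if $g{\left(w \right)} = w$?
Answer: $\frac{95}{3} \approx 31.667$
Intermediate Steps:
$G{\left(v \right)} = 5 + v + v^{2}$ ($G{\left(v \right)} = \left(v^{2} + v\right) + 5 = \left(v + v^{2}\right) + 5 = 5 + v + v^{2}$)
$I = \frac{1}{3} \approx 0.33333$
$G{\left(0 \right)} \left(I + g{\left(6 \right)}\right) = \left(5 + 0 + 0^{2}\right) \left(\frac{1}{3} + 6\right) = \left(5 + 0 + 0\right) \frac{19}{3} = 5 \cdot \frac{19}{3} = \frac{95}{3}$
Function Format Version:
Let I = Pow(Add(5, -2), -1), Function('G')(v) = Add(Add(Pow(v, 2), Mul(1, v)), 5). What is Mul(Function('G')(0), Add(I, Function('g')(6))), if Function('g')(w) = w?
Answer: Rational(95, 3) ≈ 31.667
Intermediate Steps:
Function('G')(v) = Add(5, v, Pow(v, 2)) (Function('G')(v) = Add(Add(Pow(v, 2), v), 5) = Add(Add(v, Pow(v, 2)), 5) = Add(5, v, Pow(v, 2)))
I = Rational(1, 3) (I = Pow(3, -1) = Rational(1, 3) ≈ 0.33333)
Mul(Function('G')(0), Add(I, Function('g')(6))) = Mul(Add(5, 0, Pow(0, 2)), Add(Rational(1, 3), 6)) = Mul(Add(5, 0, 0), Rational(19, 3)) = Mul(5, Rational(19, 3)) = Rational(95, 3)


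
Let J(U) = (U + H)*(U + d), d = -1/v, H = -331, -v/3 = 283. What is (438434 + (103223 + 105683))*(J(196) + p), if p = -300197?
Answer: -59842683423840/283 ≈ -2.1146e+11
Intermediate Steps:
v = -849 (v = -3*283 = -849)
d = 1/849 (d = -1/(-849) = -1*(-1/849) = 1/849 ≈ 0.0011779)
J(U) = (-331 + U)*(1/849 + U) (J(U) = (U - 331)*(U + 1/849) = (-331 + U)*(1/849 + U))
(438434 + (103223 + 105683))*(J(196) + p) = (438434 + (103223 + 105683))*((-331/849 + 196**2 - 281018/849*196) - 300197) = (438434 + 208906)*((-331/849 + 38416 - 55079528/849) - 300197) = 647340*(-7488225/283 - 300197) = 647340*(-92443976/283) = -59842683423840/283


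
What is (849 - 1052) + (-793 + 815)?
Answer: -181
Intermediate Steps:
(849 - 1052) + (-793 + 815) = -203 + 22 = -181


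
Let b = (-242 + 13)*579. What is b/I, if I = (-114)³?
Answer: 44197/493848 ≈ 0.089495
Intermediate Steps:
I = -1481544
b = -132591 (b = -229*579 = -132591)
b/I = -132591/(-1481544) = -132591*(-1/1481544) = 44197/493848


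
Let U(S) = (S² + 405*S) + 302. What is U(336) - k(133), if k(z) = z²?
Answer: 231589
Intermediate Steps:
U(S) = 302 + S² + 405*S
U(336) - k(133) = (302 + 336² + 405*336) - 1*133² = (302 + 112896 + 136080) - 1*17689 = 249278 - 17689 = 231589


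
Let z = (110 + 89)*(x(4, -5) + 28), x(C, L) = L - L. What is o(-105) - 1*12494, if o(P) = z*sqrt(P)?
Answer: -12494 + 5572*I*sqrt(105) ≈ -12494.0 + 57096.0*I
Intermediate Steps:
x(C, L) = 0
z = 5572 (z = (110 + 89)*(0 + 28) = 199*28 = 5572)
o(P) = 5572*sqrt(P)
o(-105) - 1*12494 = 5572*sqrt(-105) - 1*12494 = 5572*(I*sqrt(105)) - 12494 = 5572*I*sqrt(105) - 12494 = -12494 + 5572*I*sqrt(105)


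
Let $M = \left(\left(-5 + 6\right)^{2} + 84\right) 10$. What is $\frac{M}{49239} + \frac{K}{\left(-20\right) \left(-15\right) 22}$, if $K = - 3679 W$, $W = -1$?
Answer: $\frac{62253427}{108325800} \approx 0.57469$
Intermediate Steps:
$M = 850$ ($M = \left(1^{2} + 84\right) 10 = \left(1 + 84\right) 10 = 85 \cdot 10 = 850$)
$K = 3679$ ($K = \left(-3679\right) \left(-1\right) = 3679$)
$\frac{M}{49239} + \frac{K}{\left(-20\right) \left(-15\right) 22} = \frac{850}{49239} + \frac{3679}{\left(-20\right) \left(-15\right) 22} = 850 \cdot \frac{1}{49239} + \frac{3679}{300 \cdot 22} = \frac{850}{49239} + \frac{3679}{6600} = \frac{62253427}{108325800}$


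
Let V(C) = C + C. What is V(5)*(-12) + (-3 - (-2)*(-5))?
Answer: -133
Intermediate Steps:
V(C) = 2*C
V(5)*(-12) + (-3 - (-2)*(-5)) = (2*5)*(-12) + (-3 - (-2)*(-5)) = 10*(-12) + (-3 - 1*10) = -120 + (-3 - 10) = -120 - 13 = -133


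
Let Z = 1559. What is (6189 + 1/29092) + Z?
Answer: 225404817/29092 ≈ 7748.0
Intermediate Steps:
(6189 + 1/29092) + Z = (6189 + 1/29092) + 1559 = 180050389/29092 + 1559 = 225404817/29092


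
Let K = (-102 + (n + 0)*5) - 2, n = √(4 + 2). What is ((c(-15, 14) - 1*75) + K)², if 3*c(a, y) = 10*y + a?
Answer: 171094/9 - 4120*√6/3 ≈ 15646.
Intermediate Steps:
n = √6 ≈ 2.4495
c(a, y) = a/3 + 10*y/3 (c(a, y) = (10*y + a)/3 = (a + 10*y)/3 = a/3 + 10*y/3)
K = -104 + 5*√6 (K = (-102 + (√6 + 0)*5) - 2 = (-102 + √6*5) - 2 = (-102 + 5*√6) - 2 = -104 + 5*√6 ≈ -91.753)
((c(-15, 14) - 1*75) + K)² = ((((⅓)*(-15) + (10/3)*14) - 1*75) + (-104 + 5*√6))² = (((-5 + 140/3) - 75) + (-104 + 5*√6))² = ((125/3 - 75) + (-104 + 5*√6))² = (-100/3 + (-104 + 5*√6))² = (-412/3 + 5*√6)²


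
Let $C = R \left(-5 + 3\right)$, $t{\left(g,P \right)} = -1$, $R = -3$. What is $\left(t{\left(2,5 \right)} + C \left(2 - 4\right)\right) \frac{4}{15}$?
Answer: $- \frac{52}{15} \approx -3.4667$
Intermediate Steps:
$C = 6$ ($C = - 3 \left(-5 + 3\right) = \left(-3\right) \left(-2\right) = 6$)
$\left(t{\left(2,5 \right)} + C \left(2 - 4\right)\right) \frac{4}{15} = \left(-1 + 6 \left(2 - 4\right)\right) \frac{4}{15} = \left(-1 + 6 \left(2 - 4\right)\right) 4 \cdot \frac{1}{15} = \left(-1 + 6 \left(-2\right)\right) \frac{4}{15} = \left(-1 - 12\right) \frac{4}{15} = \left(-13\right) \frac{4}{15} = - \frac{52}{15}$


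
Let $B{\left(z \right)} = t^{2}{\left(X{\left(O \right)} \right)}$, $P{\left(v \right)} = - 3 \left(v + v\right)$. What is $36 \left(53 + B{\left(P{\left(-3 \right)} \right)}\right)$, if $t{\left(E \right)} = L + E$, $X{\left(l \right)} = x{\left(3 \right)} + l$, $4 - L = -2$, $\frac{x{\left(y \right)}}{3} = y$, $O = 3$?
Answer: $13572$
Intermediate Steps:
$x{\left(y \right)} = 3 y$
$L = 6$ ($L = 4 - -2 = 4 + 2 = 6$)
$P{\left(v \right)} = - 6 v$ ($P{\left(v \right)} = - 3 \cdot 2 v = - 6 v$)
$X{\left(l \right)} = 9 + l$ ($X{\left(l \right)} = 3 \cdot 3 + l = 9 + l$)
$t{\left(E \right)} = 6 + E$
$B{\left(z \right)} = 324$ ($B{\left(z \right)} = \left(6 + \left(9 + 3\right)\right)^{2} = \left(6 + 12\right)^{2} = 18^{2} = 324$)
$36 \left(53 + B{\left(P{\left(-3 \right)} \right)}\right) = 36 \left(53 + 324\right) = 36 \cdot 377 = 13572$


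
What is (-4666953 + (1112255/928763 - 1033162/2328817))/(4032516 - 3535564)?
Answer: -5047119990440382417/537433477190172596 ≈ -9.3912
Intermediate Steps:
(-4666953 + (1112255/928763 - 1033162/2328817))/(4032516 - 3535564) = (-4666953 + (1112255*(1/928763) - 1033162*1/2328817))/496952 = (-4666953 + (1112255/928763 - 1033162/2328817))*(1/496952) = (-4666953 + 1630675713729/2162919063371)*(1/496952) = -10094239980880764834/2162919063371*1/496952 = -5047119990440382417/537433477190172596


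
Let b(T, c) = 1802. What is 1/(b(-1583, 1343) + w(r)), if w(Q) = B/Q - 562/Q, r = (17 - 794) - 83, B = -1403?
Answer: 172/310337 ≈ 0.00055424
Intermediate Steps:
r = -860 (r = -777 - 83 = -860)
w(Q) = -1965/Q (w(Q) = -1403/Q - 562/Q = -1965/Q)
1/(b(-1583, 1343) + w(r)) = 1/(1802 - 1965/(-860)) = 1/(1802 - 1965*(-1/860)) = 1/(1802 + 393/172) = 1/(310337/172) = 172/310337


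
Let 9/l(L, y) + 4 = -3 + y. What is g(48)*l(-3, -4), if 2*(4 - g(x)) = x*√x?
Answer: -36/11 + 864*√3/11 ≈ 132.77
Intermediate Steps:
l(L, y) = 9/(-7 + y) (l(L, y) = 9/(-4 + (-3 + y)) = 9/(-7 + y))
g(x) = 4 - x^(3/2)/2 (g(x) = 4 - x*√x/2 = 4 - x^(3/2)/2)
g(48)*l(-3, -4) = (4 - 96*√3)*(9/(-7 - 4)) = (4 - 96*√3)*(9/(-11)) = (4 - 96*√3)*(9*(-1/11)) = (4 - 96*√3)*(-9/11) = -36/11 + 864*√3/11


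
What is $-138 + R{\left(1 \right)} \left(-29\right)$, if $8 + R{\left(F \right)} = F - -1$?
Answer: $36$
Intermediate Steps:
$R{\left(F \right)} = -7 + F$ ($R{\left(F \right)} = -8 + \left(F - -1\right) = -8 + \left(F + 1\right) = -8 + \left(1 + F\right) = -7 + F$)
$-138 + R{\left(1 \right)} \left(-29\right) = -138 + \left(-7 + 1\right) \left(-29\right) = -138 - -174 = -138 + 174 = 36$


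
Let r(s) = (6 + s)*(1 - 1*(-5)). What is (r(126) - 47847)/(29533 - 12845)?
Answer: -47055/16688 ≈ -2.8197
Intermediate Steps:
r(s) = 36 + 6*s (r(s) = (6 + s)*(1 + 5) = (6 + s)*6 = 36 + 6*s)
(r(126) - 47847)/(29533 - 12845) = ((36 + 6*126) - 47847)/(29533 - 12845) = ((36 + 756) - 47847)/16688 = (792 - 47847)*(1/16688) = -47055*1/16688 = -47055/16688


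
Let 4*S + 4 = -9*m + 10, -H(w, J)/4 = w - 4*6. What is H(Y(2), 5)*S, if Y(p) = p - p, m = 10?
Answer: -2016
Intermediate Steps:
Y(p) = 0
H(w, J) = 96 - 4*w (H(w, J) = -4*(w - 4*6) = -4*(w - 24) = -4*(-24 + w) = 96 - 4*w)
S = -21 (S = -1 + (-9*10 + 10)/4 = -1 + (-90 + 10)/4 = -1 + (¼)*(-80) = -1 - 20 = -21)
H(Y(2), 5)*S = (96 - 4*0)*(-21) = (96 + 0)*(-21) = 96*(-21) = -2016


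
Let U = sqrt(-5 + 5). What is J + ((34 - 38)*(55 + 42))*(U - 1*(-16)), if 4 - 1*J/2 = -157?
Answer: -5886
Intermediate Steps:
J = 322 (J = 8 - 2*(-157) = 8 + 314 = 322)
U = 0 (U = sqrt(0) = 0)
J + ((34 - 38)*(55 + 42))*(U - 1*(-16)) = 322 + ((34 - 38)*(55 + 42))*(0 - 1*(-16)) = 322 + (-4*97)*(0 + 16) = 322 - 388*16 = 322 - 6208 = -5886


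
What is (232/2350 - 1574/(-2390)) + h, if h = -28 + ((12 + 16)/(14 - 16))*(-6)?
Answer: 15938869/280825 ≈ 56.757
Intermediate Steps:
h = 56 (h = -28 + (28/(-2))*(-6) = -28 + (28*(-1/2))*(-6) = -28 - 14*(-6) = -28 + 84 = 56)
(232/2350 - 1574/(-2390)) + h = (232/2350 - 1574/(-2390)) + 56 = (232*(1/2350) - 1574*(-1/2390)) + 56 = (116/1175 + 787/1195) + 56 = 212669/280825 + 56 = 15938869/280825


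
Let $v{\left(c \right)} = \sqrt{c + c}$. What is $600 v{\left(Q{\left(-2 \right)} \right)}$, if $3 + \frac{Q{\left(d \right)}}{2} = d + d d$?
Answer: $1200 i \approx 1200.0 i$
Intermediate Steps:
$Q{\left(d \right)} = -6 + 2 d + 2 d^{2}$ ($Q{\left(d \right)} = -6 + 2 \left(d + d d\right) = -6 + 2 \left(d + d^{2}\right) = -6 + \left(2 d + 2 d^{2}\right) = -6 + 2 d + 2 d^{2}$)
$v{\left(c \right)} = \sqrt{2} \sqrt{c}$ ($v{\left(c \right)} = \sqrt{2 c} = \sqrt{2} \sqrt{c}$)
$600 v{\left(Q{\left(-2 \right)} \right)} = 600 \sqrt{2} \sqrt{-6 + 2 \left(-2\right) + 2 \left(-2\right)^{2}} = 600 \sqrt{2} \sqrt{-6 - 4 + 2 \cdot 4} = 600 \sqrt{2} \sqrt{-6 - 4 + 8} = 600 \sqrt{2} \sqrt{-2} = 600 \sqrt{2} i \sqrt{2} = 600 \cdot 2 i = 1200 i$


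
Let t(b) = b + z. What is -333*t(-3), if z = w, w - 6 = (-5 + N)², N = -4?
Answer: -27972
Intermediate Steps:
w = 87 (w = 6 + (-5 - 4)² = 6 + (-9)² = 6 + 81 = 87)
z = 87
t(b) = 87 + b (t(b) = b + 87 = 87 + b)
-333*t(-3) = -333*(87 - 3) = -333*84 = -27972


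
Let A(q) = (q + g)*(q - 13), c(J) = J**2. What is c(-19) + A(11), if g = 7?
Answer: 325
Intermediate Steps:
A(q) = (-13 + q)*(7 + q) (A(q) = (q + 7)*(q - 13) = (7 + q)*(-13 + q) = (-13 + q)*(7 + q))
c(-19) + A(11) = (-19)**2 + (-91 + 11**2 - 6*11) = 361 + (-91 + 121 - 66) = 361 - 36 = 325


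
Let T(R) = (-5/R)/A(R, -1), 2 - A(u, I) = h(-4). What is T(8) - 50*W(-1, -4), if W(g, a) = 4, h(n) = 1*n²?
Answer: -22395/112 ≈ -199.96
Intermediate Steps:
h(n) = n²
A(u, I) = -14 (A(u, I) = 2 - 1*(-4)² = 2 - 1*16 = 2 - 16 = -14)
T(R) = 5/(14*R) (T(R) = -5/R/(-14) = -5/R*(-1/14) = 5/(14*R))
T(8) - 50*W(-1, -4) = (5/14)/8 - 50*4 = (5/14)*(⅛) - 200 = 5/112 - 200 = -22395/112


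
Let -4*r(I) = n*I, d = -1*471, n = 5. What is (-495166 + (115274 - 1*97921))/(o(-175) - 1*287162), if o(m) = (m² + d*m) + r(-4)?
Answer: 477813/174107 ≈ 2.7444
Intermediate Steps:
d = -471
r(I) = -5*I/4
o(m) = 5 + m² - 471*m (o(m) = (m² - 471*m) - 5/4*(-4) = (m² - 471*m) + 5 = 5 + m² - 471*m)
(-495166 + (115274 - 1*97921))/(o(-175) - 1*287162) = (-495166 + (115274 - 1*97921))/((5 + (-175)² - 471*(-175)) - 1*287162) = (-495166 + (115274 - 97921))/((5 + 30625 + 82425) - 287162) = (-495166 + 17353)/(113055 - 287162) = -477813/(-174107) = -477813*(-1/174107) = 477813/174107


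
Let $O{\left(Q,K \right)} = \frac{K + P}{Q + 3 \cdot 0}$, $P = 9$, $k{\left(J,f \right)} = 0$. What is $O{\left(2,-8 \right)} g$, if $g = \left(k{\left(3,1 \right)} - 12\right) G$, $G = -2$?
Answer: $12$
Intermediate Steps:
$O{\left(Q,K \right)} = \frac{9 + K}{Q}$ ($O{\left(Q,K \right)} = \frac{K + 9}{Q + 3 \cdot 0} = \frac{9 + K}{Q + 0} = \frac{9 + K}{Q}$)
$g = 24$ ($g = \left(0 - 12\right) \left(-2\right) = \left(-12\right) \left(-2\right) = 24$)
$O{\left(2,-8 \right)} g = \frac{9 - 8}{2} \cdot 24 = \frac{1}{2} \cdot 1 \cdot 24 = \frac{1}{2} \cdot 24 = 12$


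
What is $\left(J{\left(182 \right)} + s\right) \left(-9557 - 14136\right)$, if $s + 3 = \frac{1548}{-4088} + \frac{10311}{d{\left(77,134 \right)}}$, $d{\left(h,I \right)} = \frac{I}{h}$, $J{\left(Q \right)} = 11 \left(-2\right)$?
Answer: $- \frac{4785620393317}{34237} \approx -1.3978 \cdot 10^{8}$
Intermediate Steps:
$J{\left(Q \right)} = -22$
$s = \frac{202737783}{34237}$ ($s = -3 + \left(\frac{1548}{-4088} + \frac{10311}{134 \cdot \frac{1}{77}}\right) = -3 + \left(1548 \left(- \frac{1}{4088}\right) + \frac{10311}{134 \cdot \frac{1}{77}}\right) = -3 - \left(\frac{387}{1022} - \frac{10311}{\frac{134}{77}}\right) = -3 + \left(- \frac{387}{1022} + 10311 \cdot \frac{77}{134}\right) = -3 + \left(- \frac{387}{1022} + \frac{793947}{134}\right) = -3 + \frac{202840494}{34237} = \frac{202737783}{34237} \approx 5921.6$)
$\left(J{\left(182 \right)} + s\right) \left(-9557 - 14136\right) = \left(-22 + \frac{202737783}{34237}\right) \left(-9557 - 14136\right) = \frac{201984569}{34237} \left(-23693\right) = - \frac{4785620393317}{34237}$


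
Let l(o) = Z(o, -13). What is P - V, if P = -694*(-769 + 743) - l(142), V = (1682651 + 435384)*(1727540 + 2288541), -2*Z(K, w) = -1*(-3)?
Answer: -17012400205579/2 ≈ -8.5062e+12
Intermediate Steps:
Z(K, w) = -3/2 (Z(K, w) = -(-1)*(-3)/2 = -½*3 = -3/2)
l(o) = -3/2
V = 8506200120835 (V = 2118035*4016081 = 8506200120835)
P = 36091/2 (P = -694*(-769 + 743) - 1*(-3/2) = -694*(-26) + 3/2 = 18044 + 3/2 = 36091/2 ≈ 18046.)
P - V = 36091/2 - 1*8506200120835 = 36091/2 - 8506200120835 = -17012400205579/2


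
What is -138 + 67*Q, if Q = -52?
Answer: -3622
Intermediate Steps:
-138 + 67*Q = -138 + 67*(-52) = -138 - 3484 = -3622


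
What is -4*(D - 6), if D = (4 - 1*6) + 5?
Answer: 12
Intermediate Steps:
D = 3 (D = (4 - 6) + 5 = -2 + 5 = 3)
-4*(D - 6) = -4*(3 - 6) = -4*(-3) = 12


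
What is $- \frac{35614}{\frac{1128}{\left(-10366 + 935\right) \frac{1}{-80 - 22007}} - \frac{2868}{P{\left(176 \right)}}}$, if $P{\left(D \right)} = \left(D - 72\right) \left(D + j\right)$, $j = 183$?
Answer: $- \frac{3135063167756}{232541783397} \approx -13.482$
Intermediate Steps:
$P{\left(D \right)} = \left(-72 + D\right) \left(183 + D\right)$ ($P{\left(D \right)} = \left(D - 72\right) \left(D + 183\right) = \left(-72 + D\right) \left(183 + D\right)$)
$- \frac{35614}{\frac{1128}{\left(-10366 + 935\right) \frac{1}{-80 - 22007}} - \frac{2868}{P{\left(176 \right)}}} = - \frac{35614}{\frac{1128}{\left(-10366 + 935\right) \frac{1}{-80 - 22007}} - \frac{2868}{-13176 + 176^{2} + 111 \cdot 176}} = - \frac{35614}{\frac{1128}{\left(-9431\right) \frac{1}{-22087}} - \frac{2868}{-13176 + 30976 + 19536}} = - \frac{35614}{\frac{1128}{\left(-9431\right) \left(- \frac{1}{22087}\right)} - \frac{2868}{37336}} = - \frac{35614}{\frac{1128}{\frac{9431}{22087}} - \frac{717}{9334}} = - \frac{35614}{1128 \cdot \frac{22087}{9431} - \frac{717}{9334}} = - \frac{35614}{\frac{24914136}{9431} - \frac{717}{9334}} = - \frac{35614}{\frac{232541783397}{88028954}} = \left(-35614\right) \frac{88028954}{232541783397} = - \frac{3135063167756}{232541783397}$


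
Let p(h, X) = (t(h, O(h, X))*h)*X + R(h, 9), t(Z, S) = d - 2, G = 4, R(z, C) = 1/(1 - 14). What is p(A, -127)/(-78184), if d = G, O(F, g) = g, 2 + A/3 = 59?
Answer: 564643/1016392 ≈ 0.55554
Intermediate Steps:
A = 171 (A = -6 + 3*59 = -6 + 177 = 171)
R(z, C) = -1/13 (R(z, C) = 1/(-13) = -1/13)
d = 4
t(Z, S) = 2 (t(Z, S) = 4 - 2 = 2)
p(h, X) = -1/13 + 2*X*h (p(h, X) = (2*h)*X - 1/13 = 2*X*h - 1/13 = -1/13 + 2*X*h)
p(A, -127)/(-78184) = (-1/13 + 2*(-127)*171)/(-78184) = (-1/13 - 43434)*(-1/78184) = -564643/13*(-1/78184) = 564643/1016392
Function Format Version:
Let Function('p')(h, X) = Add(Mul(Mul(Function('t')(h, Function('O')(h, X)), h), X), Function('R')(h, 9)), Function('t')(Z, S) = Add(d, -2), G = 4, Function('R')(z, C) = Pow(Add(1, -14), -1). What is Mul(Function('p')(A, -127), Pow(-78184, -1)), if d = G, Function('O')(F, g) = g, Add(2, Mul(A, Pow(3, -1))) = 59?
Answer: Rational(564643, 1016392) ≈ 0.55554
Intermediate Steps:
A = 171 (A = Add(-6, Mul(3, 59)) = Add(-6, 177) = 171)
Function('R')(z, C) = Rational(-1, 13) (Function('R')(z, C) = Pow(-13, -1) = Rational(-1, 13))
d = 4
Function('t')(Z, S) = 2 (Function('t')(Z, S) = Add(4, -2) = 2)
Function('p')(h, X) = Add(Rational(-1, 13), Mul(2, X, h)) (Function('p')(h, X) = Add(Mul(Mul(2, h), X), Rational(-1, 13)) = Add(Mul(2, X, h), Rational(-1, 13)) = Add(Rational(-1, 13), Mul(2, X, h)))
Mul(Function('p')(A, -127), Pow(-78184, -1)) = Mul(Add(Rational(-1, 13), Mul(2, -127, 171)), Pow(-78184, -1)) = Mul(Add(Rational(-1, 13), -43434), Rational(-1, 78184)) = Mul(Rational(-564643, 13), Rational(-1, 78184)) = Rational(564643, 1016392)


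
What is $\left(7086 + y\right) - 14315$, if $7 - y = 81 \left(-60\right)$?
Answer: $-2362$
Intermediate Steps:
$y = 4867$ ($y = 7 - 81 \left(-60\right) = 7 - -4860 = 7 + 4860 = 4867$)
$\left(7086 + y\right) - 14315 = \left(7086 + 4867\right) - 14315 = 11953 - 14315 = -2362$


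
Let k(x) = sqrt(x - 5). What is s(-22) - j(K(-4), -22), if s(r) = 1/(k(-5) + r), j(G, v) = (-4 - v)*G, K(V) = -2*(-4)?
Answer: -35579/247 - I*sqrt(10)/494 ≈ -144.04 - 0.0064014*I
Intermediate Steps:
k(x) = sqrt(-5 + x)
K(V) = 8
j(G, v) = G*(-4 - v)
s(r) = 1/(r + I*sqrt(10)) (s(r) = 1/(sqrt(-5 - 5) + r) = 1/(sqrt(-10) + r) = 1/(I*sqrt(10) + r) = 1/(r + I*sqrt(10)))
s(-22) - j(K(-4), -22) = 1/(-22 + I*sqrt(10)) - (-1)*8*(4 - 22) = 1/(-22 + I*sqrt(10)) - (-1)*8*(-18) = 1/(-22 + I*sqrt(10)) - 1*144 = 1/(-22 + I*sqrt(10)) - 144 = -144 + 1/(-22 + I*sqrt(10))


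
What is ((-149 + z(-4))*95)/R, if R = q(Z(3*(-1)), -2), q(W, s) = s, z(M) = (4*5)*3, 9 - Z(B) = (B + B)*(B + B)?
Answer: 8455/2 ≈ 4227.5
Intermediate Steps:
Z(B) = 9 - 4*B² (Z(B) = 9 - (B + B)*(B + B) = 9 - 2*B*2*B = 9 - 4*B²)
z(M) = 60 (z(M) = 20*3 = 60)
R = -2
((-149 + z(-4))*95)/R = ((-149 + 60)*95)/(-2) = -89*95*(-½) = -8455*(-½) = 8455/2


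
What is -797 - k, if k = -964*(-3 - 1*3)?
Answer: -6581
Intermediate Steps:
k = 5784 (k = -964*(-3 - 3) = -964*(-6) = 5784)
-797 - k = -797 - 1*5784 = -797 - 5784 = -6581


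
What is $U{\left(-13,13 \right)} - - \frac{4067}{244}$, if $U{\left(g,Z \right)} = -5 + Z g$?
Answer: $- \frac{38389}{244} \approx -157.33$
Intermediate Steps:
$U{\left(-13,13 \right)} - - \frac{4067}{244} = \left(-5 + 13 \left(-13\right)\right) - - \frac{4067}{244} = \left(-5 - 169\right) - \left(-4067\right) \frac{1}{244} = -174 - - \frac{4067}{244} = -174 + \frac{4067}{244} = - \frac{38389}{244}$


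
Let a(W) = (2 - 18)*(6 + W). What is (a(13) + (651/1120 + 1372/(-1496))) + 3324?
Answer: 90348351/29920 ≈ 3019.7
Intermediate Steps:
a(W) = -96 - 16*W (a(W) = -16*(6 + W) = -96 - 16*W)
(a(13) + (651/1120 + 1372/(-1496))) + 3324 = ((-96 - 16*13) + (651/1120 + 1372/(-1496))) + 3324 = ((-96 - 208) + (651*(1/1120) + 1372*(-1/1496))) + 3324 = (-304 + (93/160 - 343/374)) + 3324 = (-304 - 10049/29920) + 3324 = -9105729/29920 + 3324 = 90348351/29920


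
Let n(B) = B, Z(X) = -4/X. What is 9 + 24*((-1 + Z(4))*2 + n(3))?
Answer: -15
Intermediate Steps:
9 + 24*((-1 + Z(4))*2 + n(3)) = 9 + 24*((-1 - 4/4)*2 + 3) = 9 + 24*((-1 - 4*1/4)*2 + 3) = 9 + 24*((-1 - 1)*2 + 3) = 9 + 24*(-2*2 + 3) = 9 + 24*(-4 + 3) = 9 + 24*(-1) = 9 - 24 = -15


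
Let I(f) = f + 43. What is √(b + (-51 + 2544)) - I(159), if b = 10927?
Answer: -202 + 2*√3355 ≈ -86.155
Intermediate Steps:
I(f) = 43 + f
√(b + (-51 + 2544)) - I(159) = √(10927 + (-51 + 2544)) - (43 + 159) = √(10927 + 2493) - 1*202 = √13420 - 202 = 2*√3355 - 202 = -202 + 2*√3355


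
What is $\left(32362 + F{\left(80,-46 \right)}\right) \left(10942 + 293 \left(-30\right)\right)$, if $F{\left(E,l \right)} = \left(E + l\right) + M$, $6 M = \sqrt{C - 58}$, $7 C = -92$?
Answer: $69716192 + \frac{1076 i \sqrt{3486}}{21} \approx 6.9716 \cdot 10^{7} + 3025.2 i$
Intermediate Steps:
$C = - \frac{92}{7}$ ($C = \frac{1}{7} \left(-92\right) = - \frac{92}{7} \approx -13.143$)
$M = \frac{i \sqrt{3486}}{42}$ ($M = \frac{\sqrt{- \frac{92}{7} - 58}}{6} = \frac{\sqrt{- \frac{498}{7}}}{6} = \frac{\frac{1}{7} i \sqrt{3486}}{6} = \frac{i \sqrt{3486}}{42} \approx 1.4058 i$)
$F{\left(E,l \right)} = E + l + \frac{i \sqrt{3486}}{42}$ ($F{\left(E,l \right)} = \left(E + l\right) + \frac{i \sqrt{3486}}{42} = E + l + \frac{i \sqrt{3486}}{42}$)
$\left(32362 + F{\left(80,-46 \right)}\right) \left(10942 + 293 \left(-30\right)\right) = \left(32362 + \left(80 - 46 + \frac{i \sqrt{3486}}{42}\right)\right) \left(10942 + 293 \left(-30\right)\right) = \left(32362 + \left(34 + \frac{i \sqrt{3486}}{42}\right)\right) \left(10942 - 8790\right) = \left(32396 + \frac{i \sqrt{3486}}{42}\right) 2152 = 69716192 + \frac{1076 i \sqrt{3486}}{21}$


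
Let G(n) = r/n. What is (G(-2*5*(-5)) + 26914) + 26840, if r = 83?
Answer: 2687783/50 ≈ 53756.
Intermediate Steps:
G(n) = 83/n
(G(-2*5*(-5)) + 26914) + 26840 = (83/((-2*5*(-5))) + 26914) + 26840 = (83/((-10*(-5))) + 26914) + 26840 = (83/50 + 26914) + 26840 = 1345783/50 + 26840 = 2687783/50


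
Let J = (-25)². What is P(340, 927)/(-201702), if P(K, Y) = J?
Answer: -625/201702 ≈ -0.0030986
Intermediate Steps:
J = 625
P(K, Y) = 625
P(340, 927)/(-201702) = 625/(-201702) = 625*(-1/201702) = -625/201702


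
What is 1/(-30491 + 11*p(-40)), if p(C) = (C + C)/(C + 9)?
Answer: -31/944341 ≈ -3.2827e-5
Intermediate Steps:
p(C) = 2*C/(9 + C) (p(C) = (2*C)/(9 + C) = 2*C/(9 + C))
1/(-30491 + 11*p(-40)) = 1/(-30491 + 11*(2*(-40)/(9 - 40))) = 1/(-30491 + 11*(2*(-40)/(-31))) = 1/(-30491 + 11*(2*(-40)*(-1/31))) = 1/(-30491 + 11*(80/31)) = 1/(-30491 + 880/31) = 1/(-944341/31) = -31/944341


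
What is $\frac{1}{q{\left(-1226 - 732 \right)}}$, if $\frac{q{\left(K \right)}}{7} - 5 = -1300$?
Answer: $- \frac{1}{9065} \approx -0.00011031$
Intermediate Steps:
$q{\left(K \right)} = -9065$ ($q{\left(K \right)} = 35 + 7 \left(-1300\right) = 35 - 9100 = -9065$)
$\frac{1}{q{\left(-1226 - 732 \right)}} = \frac{1}{-9065} = - \frac{1}{9065}$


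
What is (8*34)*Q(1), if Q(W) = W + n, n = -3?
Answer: -544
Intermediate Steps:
Q(W) = -3 + W (Q(W) = W - 3 = -3 + W)
(8*34)*Q(1) = (8*34)*(-3 + 1) = 272*(-2) = -544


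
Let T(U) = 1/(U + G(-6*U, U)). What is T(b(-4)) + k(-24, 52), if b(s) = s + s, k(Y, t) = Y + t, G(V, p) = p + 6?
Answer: 279/10 ≈ 27.900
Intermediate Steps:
G(V, p) = 6 + p
b(s) = 2*s
T(U) = 1/(6 + 2*U) (T(U) = 1/(U + (6 + U)) = 1/(6 + 2*U))
T(b(-4)) + k(-24, 52) = 1/(2*(3 + 2*(-4))) + (-24 + 52) = 1/(2*(3 - 8)) + 28 = (½)/(-5) + 28 = (½)*(-⅕) + 28 = -⅒ + 28 = 279/10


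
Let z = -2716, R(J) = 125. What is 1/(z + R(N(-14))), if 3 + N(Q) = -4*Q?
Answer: -1/2591 ≈ -0.00038595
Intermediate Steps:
N(Q) = -3 - 4*Q
1/(z + R(N(-14))) = 1/(-2716 + 125) = 1/(-2591) = -1/2591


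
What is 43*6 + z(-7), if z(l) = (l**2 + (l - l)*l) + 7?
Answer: 314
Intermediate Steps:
z(l) = 7 + l**2 (z(l) = (l**2 + 0*l) + 7 = (l**2 + 0) + 7 = l**2 + 7 = 7 + l**2)
43*6 + z(-7) = 43*6 + (7 + (-7)**2) = 258 + (7 + 49) = 258 + 56 = 314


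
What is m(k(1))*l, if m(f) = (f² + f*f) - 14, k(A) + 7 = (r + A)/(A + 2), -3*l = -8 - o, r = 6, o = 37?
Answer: 1330/3 ≈ 443.33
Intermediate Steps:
l = 15 (l = -(-8 - 1*37)/3 = -(-8 - 37)/3 = -⅓*(-45) = 15)
k(A) = -7 + (6 + A)/(2 + A) (k(A) = -7 + (6 + A)/(A + 2) = -7 + (6 + A)/(2 + A))
m(f) = -14 + 2*f² (m(f) = (f² + f²) - 14 = 2*f² - 14 = -14 + 2*f²)
m(k(1))*l = (-14 + 2*(2*(-4 - 3*1)/(2 + 1))²)*15 = (-14 + 2*(2*(-4 - 3)/3)²)*15 = (-14 + 2*(2*(⅓)*(-7))²)*15 = (-14 + 2*(-14/3)²)*15 = (-14 + 2*(196/9))*15 = (-14 + 392/9)*15 = (266/9)*15 = 1330/3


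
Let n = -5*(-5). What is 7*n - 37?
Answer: 138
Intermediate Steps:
n = 25
7*n - 37 = 7*25 - 37 = 175 - 37 = 138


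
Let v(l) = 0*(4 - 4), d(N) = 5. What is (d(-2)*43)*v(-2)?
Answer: 0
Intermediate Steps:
v(l) = 0 (v(l) = 0*0 = 0)
(d(-2)*43)*v(-2) = (5*43)*0 = 215*0 = 0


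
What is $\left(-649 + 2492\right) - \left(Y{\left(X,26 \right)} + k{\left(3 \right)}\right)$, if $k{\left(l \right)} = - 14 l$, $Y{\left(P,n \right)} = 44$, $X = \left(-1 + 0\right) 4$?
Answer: $1841$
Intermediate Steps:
$X = -4$ ($X = \left(-1\right) 4 = -4$)
$\left(-649 + 2492\right) - \left(Y{\left(X,26 \right)} + k{\left(3 \right)}\right) = \left(-649 + 2492\right) - \left(44 - 42\right) = 1843 - \left(44 - 42\right) = 1843 - 2 = 1841$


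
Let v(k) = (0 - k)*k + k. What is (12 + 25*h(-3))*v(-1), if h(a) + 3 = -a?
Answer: -24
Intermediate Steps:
h(a) = -3 - a
v(k) = k - k² (v(k) = (-k)*k + k = -k² + k = k - k²)
(12 + 25*h(-3))*v(-1) = (12 + 25*(-3 - 1*(-3)))*(-(1 - 1*(-1))) = (12 + 25*(-3 + 3))*(-(1 + 1)) = (12 + 25*0)*(-1*2) = (12 + 0)*(-2) = 12*(-2) = -24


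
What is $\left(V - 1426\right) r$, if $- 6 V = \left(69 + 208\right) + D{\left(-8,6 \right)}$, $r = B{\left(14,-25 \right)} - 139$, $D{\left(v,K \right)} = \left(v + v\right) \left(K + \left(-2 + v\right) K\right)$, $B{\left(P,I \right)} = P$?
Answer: $\frac{1212125}{6} \approx 2.0202 \cdot 10^{5}$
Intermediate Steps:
$D{\left(v,K \right)} = 2 v \left(K + K \left(-2 + v\right)\right)$
$r = -125$ ($r = 14 - 139 = -125$)
$V = - \frac{1141}{6}$ ($V = - \frac{\left(69 + 208\right) + 2 \cdot 6 \left(-8\right) \left(-1 - 8\right)}{6} = - \frac{277 + 2 \cdot 6 \left(-8\right) \left(-9\right)}{6} = - \frac{277 + 864}{6} = \left(- \frac{1}{6}\right) 1141 = - \frac{1141}{6} \approx -190.17$)
$\left(V - 1426\right) r = \left(- \frac{1141}{6} - 1426\right) \left(-125\right) = \left(- \frac{9697}{6}\right) \left(-125\right) = \frac{1212125}{6}$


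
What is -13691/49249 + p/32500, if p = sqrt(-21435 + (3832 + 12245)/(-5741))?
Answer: -13691/49249 + I*sqrt(176642549823)/93291250 ≈ -0.278 + 0.0045051*I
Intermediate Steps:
p = 2*I*sqrt(176642549823)/5741 (p = sqrt(-21435 + 16077*(-1/5741)) = sqrt(-21435 - 16077/5741) = sqrt(-123074412/5741) = 2*I*sqrt(176642549823)/5741 ≈ 146.42*I)
-13691/49249 + p/32500 = -13691/49249 + (2*I*sqrt(176642549823)/5741)/32500 = -13691*1/49249 + (2*I*sqrt(176642549823)/5741)*(1/32500) = -13691/49249 + I*sqrt(176642549823)/93291250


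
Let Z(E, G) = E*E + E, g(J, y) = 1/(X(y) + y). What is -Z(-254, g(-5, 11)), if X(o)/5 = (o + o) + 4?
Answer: -64262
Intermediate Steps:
X(o) = 20 + 10*o (X(o) = 5*((o + o) + 4) = 5*(2*o + 4) = 5*(4 + 2*o) = 20 + 10*o)
g(J, y) = 1/(20 + 11*y) (g(J, y) = 1/((20 + 10*y) + y) = 1/(20 + 11*y))
Z(E, G) = E + E² (Z(E, G) = E² + E = E + E²)
-Z(-254, g(-5, 11)) = -(-254)*(1 - 254) = -(-254)*(-253) = -1*64262 = -64262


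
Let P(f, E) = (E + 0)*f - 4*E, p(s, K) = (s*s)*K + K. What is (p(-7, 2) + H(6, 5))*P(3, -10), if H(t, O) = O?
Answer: 1050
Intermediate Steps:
p(s, K) = K + K*s² (p(s, K) = s²*K + K = K*s² + K = K + K*s²)
P(f, E) = -4*E + E*f (P(f, E) = E*f - 4*E = -4*E + E*f)
(p(-7, 2) + H(6, 5))*P(3, -10) = (2*(1 + (-7)²) + 5)*(-10*(-4 + 3)) = (2*(1 + 49) + 5)*(-10*(-1)) = (2*50 + 5)*10 = (100 + 5)*10 = 105*10 = 1050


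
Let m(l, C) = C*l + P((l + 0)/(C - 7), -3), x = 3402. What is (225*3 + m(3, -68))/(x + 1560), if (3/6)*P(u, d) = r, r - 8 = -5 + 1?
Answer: 479/4962 ≈ 0.096534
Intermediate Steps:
r = 4 (r = 8 + (-5 + 1) = 8 - 4 = 4)
P(u, d) = 8 (P(u, d) = 2*4 = 8)
m(l, C) = 8 + C*l (m(l, C) = C*l + 8 = 8 + C*l)
(225*3 + m(3, -68))/(x + 1560) = (225*3 + (8 - 68*3))/(3402 + 1560) = (675 + (8 - 204))/4962 = (675 - 196)*(1/4962) = 479*(1/4962) = 479/4962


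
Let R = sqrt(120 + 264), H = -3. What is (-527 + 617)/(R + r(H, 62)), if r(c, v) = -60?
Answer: -225/134 - 15*sqrt(6)/67 ≈ -2.2275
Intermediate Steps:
R = 8*sqrt(6) (R = sqrt(384) = 8*sqrt(6) ≈ 19.596)
(-527 + 617)/(R + r(H, 62)) = (-527 + 617)/(8*sqrt(6) - 60) = 90/(-60 + 8*sqrt(6))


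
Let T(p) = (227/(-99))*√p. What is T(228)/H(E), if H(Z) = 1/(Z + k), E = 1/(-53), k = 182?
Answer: -1459610*√57/1749 ≈ -6300.6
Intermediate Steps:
T(p) = -227*√p/99 (T(p) = (227*(-1/99))*√p = -227*√p/99)
E = -1/53 ≈ -0.018868
H(Z) = 1/(182 + Z) (H(Z) = 1/(Z + 182) = 1/(182 + Z))
T(228)/H(E) = (-454*√57/99)/(1/(182 - 1/53)) = (-454*√57/99)/(1/(9645/53)) = (-454*√57/99)/(53/9645) = -454*√57/99*(9645/53) = -1459610*√57/1749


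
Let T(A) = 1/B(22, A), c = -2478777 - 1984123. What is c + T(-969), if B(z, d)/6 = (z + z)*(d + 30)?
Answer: -1106335058401/247896 ≈ -4.4629e+6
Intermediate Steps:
B(z, d) = 12*z*(30 + d) (B(z, d) = 6*((z + z)*(d + 30)) = 6*((2*z)*(30 + d)) = 6*(2*z*(30 + d)) = 12*z*(30 + d))
c = -4462900
T(A) = 1/(7920 + 264*A) (T(A) = 1/(12*22*(30 + A)) = 1/(7920 + 264*A))
c + T(-969) = -4462900 + 1/(264*(30 - 969)) = -4462900 + (1/264)/(-939) = -4462900 + (1/264)*(-1/939) = -4462900 - 1/247896 = -1106335058401/247896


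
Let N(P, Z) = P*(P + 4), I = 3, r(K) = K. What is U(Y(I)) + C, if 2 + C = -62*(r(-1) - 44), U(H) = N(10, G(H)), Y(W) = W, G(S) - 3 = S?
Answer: 2928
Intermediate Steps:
G(S) = 3 + S
N(P, Z) = P*(4 + P)
U(H) = 140 (U(H) = 10*(4 + 10) = 10*14 = 140)
C = 2788 (C = -2 - 62*(-1 - 44) = -2 - 62*(-45) = -2 + 2790 = 2788)
U(Y(I)) + C = 140 + 2788 = 2928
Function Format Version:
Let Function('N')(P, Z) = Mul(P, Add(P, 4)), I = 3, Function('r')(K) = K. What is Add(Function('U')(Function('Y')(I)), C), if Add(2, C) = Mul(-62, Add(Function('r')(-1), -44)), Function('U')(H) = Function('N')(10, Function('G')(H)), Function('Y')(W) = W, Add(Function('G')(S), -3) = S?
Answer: 2928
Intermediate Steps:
Function('G')(S) = Add(3, S)
Function('N')(P, Z) = Mul(P, Add(4, P))
Function('U')(H) = 140 (Function('U')(H) = Mul(10, Add(4, 10)) = Mul(10, 14) = 140)
C = 2788 (C = Add(-2, Mul(-62, Add(-1, -44))) = Add(-2, Mul(-62, -45)) = Add(-2, 2790) = 2788)
Add(Function('U')(Function('Y')(I)), C) = Add(140, 2788) = 2928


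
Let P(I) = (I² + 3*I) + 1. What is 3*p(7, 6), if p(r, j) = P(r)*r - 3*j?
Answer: 1437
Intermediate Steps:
P(I) = 1 + I² + 3*I
p(r, j) = -3*j + r*(1 + r² + 3*r) (p(r, j) = (1 + r² + 3*r)*r - 3*j = r*(1 + r² + 3*r) - 3*j = -3*j + r*(1 + r² + 3*r))
3*p(7, 6) = 3*(-3*6 + 7*(1 + 7² + 3*7)) = 3*(-18 + 7*(1 + 49 + 21)) = 3*(-18 + 7*71) = 3*(-18 + 497) = 3*479 = 1437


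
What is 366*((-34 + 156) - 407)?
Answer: -104310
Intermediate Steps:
366*((-34 + 156) - 407) = 366*(122 - 407) = 366*(-285) = -104310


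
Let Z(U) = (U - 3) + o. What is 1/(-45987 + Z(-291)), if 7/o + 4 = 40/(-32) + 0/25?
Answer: -3/138847 ≈ -2.1607e-5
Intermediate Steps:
o = -4/3 (o = 7/(-4 + (40/(-32) + 0/25)) = 7/(-4 + (40*(-1/32) + 0*(1/25))) = 7/(-4 + (-5/4 + 0)) = 7/(-4 - 5/4) = 7/(-21/4) = 7*(-4/21) = -4/3 ≈ -1.3333)
Z(U) = -13/3 + U (Z(U) = (U - 3) - 4/3 = (-3 + U) - 4/3 = -13/3 + U)
1/(-45987 + Z(-291)) = 1/(-45987 + (-13/3 - 291)) = 1/(-45987 - 886/3) = 1/(-138847/3) = -3/138847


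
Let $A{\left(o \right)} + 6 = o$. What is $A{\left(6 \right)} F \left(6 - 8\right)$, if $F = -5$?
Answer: $0$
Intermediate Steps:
$A{\left(o \right)} = -6 + o$
$A{\left(6 \right)} F \left(6 - 8\right) = \left(-6 + 6\right) \left(-5\right) \left(6 - 8\right) = 0 \left(-5\right) \left(-2\right) = 0 \left(-2\right) = 0$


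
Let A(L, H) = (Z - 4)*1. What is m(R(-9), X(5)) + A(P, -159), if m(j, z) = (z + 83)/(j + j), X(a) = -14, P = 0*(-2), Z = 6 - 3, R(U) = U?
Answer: -29/6 ≈ -4.8333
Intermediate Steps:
Z = 3
P = 0
A(L, H) = -1 (A(L, H) = (3 - 4)*1 = -1*1 = -1)
m(j, z) = (83 + z)/(2*j) (m(j, z) = (83 + z)/((2*j)) = (83 + z)*(1/(2*j)) = (83 + z)/(2*j))
m(R(-9), X(5)) + A(P, -159) = (½)*(83 - 14)/(-9) - 1 = (½)*(-⅑)*69 - 1 = -23/6 - 1 = -29/6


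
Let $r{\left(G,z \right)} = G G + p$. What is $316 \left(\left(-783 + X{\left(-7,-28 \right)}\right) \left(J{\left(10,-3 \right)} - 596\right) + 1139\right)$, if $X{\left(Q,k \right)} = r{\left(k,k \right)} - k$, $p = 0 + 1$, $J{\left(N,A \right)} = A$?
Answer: $-5318596$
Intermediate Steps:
$p = 1$
$r{\left(G,z \right)} = 1 + G^{2}$ ($r{\left(G,z \right)} = G G + 1 = G^{2} + 1 = 1 + G^{2}$)
$X{\left(Q,k \right)} = 1 + k^{2} - k$ ($X{\left(Q,k \right)} = \left(1 + k^{2}\right) - k = 1 + k^{2} - k$)
$316 \left(\left(-783 + X{\left(-7,-28 \right)}\right) \left(J{\left(10,-3 \right)} - 596\right) + 1139\right) = 316 \left(\left(-783 + \left(1 + \left(-28\right)^{2} - -28\right)\right) \left(-3 - 596\right) + 1139\right) = 316 \left(\left(-783 + \left(1 + 784 + 28\right)\right) \left(-599\right) + 1139\right) = 316 \left(\left(-783 + 813\right) \left(-599\right) + 1139\right) = 316 \left(30 \left(-599\right) + 1139\right) = 316 \left(-17970 + 1139\right) = 316 \left(-16831\right) = -5318596$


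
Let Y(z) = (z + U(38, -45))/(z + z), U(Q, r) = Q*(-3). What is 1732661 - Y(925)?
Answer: 3205422039/1850 ≈ 1.7327e+6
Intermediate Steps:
U(Q, r) = -3*Q
Y(z) = (-114 + z)/(2*z) (Y(z) = (z - 3*38)/(z + z) = (z - 114)/((2*z)) = (-114 + z)*(1/(2*z)) = (-114 + z)/(2*z))
1732661 - Y(925) = 1732661 - (-114 + 925)/(2*925) = 1732661 - 811/(2*925) = 1732661 - 1*811/1850 = 1732661 - 811/1850 = 3205422039/1850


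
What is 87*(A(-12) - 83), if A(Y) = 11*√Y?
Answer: -7221 + 1914*I*√3 ≈ -7221.0 + 3315.1*I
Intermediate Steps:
87*(A(-12) - 83) = 87*(11*√(-12) - 83) = 87*(11*(2*I*√3) - 83) = 87*(22*I*√3 - 83) = 87*(-83 + 22*I*√3) = -7221 + 1914*I*√3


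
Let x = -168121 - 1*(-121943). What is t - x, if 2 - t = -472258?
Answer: 518438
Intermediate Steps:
t = 472260 (t = 2 - 1*(-472258) = 2 + 472258 = 472260)
x = -46178 (x = -168121 + 121943 = -46178)
t - x = 472260 - 1*(-46178) = 472260 + 46178 = 518438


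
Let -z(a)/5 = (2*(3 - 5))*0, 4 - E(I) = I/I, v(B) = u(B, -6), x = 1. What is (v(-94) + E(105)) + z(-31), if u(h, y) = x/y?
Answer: 17/6 ≈ 2.8333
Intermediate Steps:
u(h, y) = 1/y
v(B) = -⅙ (v(B) = 1/(-6) = -⅙)
E(I) = 3 (E(I) = 4 - I/I = 4 - 1*1 = 4 - 1 = 3)
z(a) = 0 (z(a) = -5*2*(3 - 5)*0 = -5*2*(-2)*0 = -(-20)*0 = -5*0 = 0)
(v(-94) + E(105)) + z(-31) = (-⅙ + 3) + 0 = 17/6 + 0 = 17/6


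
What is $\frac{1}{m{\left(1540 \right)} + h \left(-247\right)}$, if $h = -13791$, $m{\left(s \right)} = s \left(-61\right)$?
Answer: $\frac{1}{3312437} \approx 3.0189 \cdot 10^{-7}$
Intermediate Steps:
$m{\left(s \right)} = - 61 s$
$\frac{1}{m{\left(1540 \right)} + h \left(-247\right)} = \frac{1}{\left(-61\right) 1540 - -3406377} = \frac{1}{-93940 + 3406377} = \frac{1}{3312437}$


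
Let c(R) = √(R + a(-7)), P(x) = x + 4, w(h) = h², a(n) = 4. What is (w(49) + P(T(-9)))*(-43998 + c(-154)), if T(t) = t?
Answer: -105419208 + 11980*I*√6 ≈ -1.0542e+8 + 29345.0*I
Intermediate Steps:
P(x) = 4 + x
c(R) = √(4 + R) (c(R) = √(R + 4) = √(4 + R))
(w(49) + P(T(-9)))*(-43998 + c(-154)) = (49² + (4 - 9))*(-43998 + √(4 - 154)) = (2401 - 5)*(-43998 + √(-150)) = 2396*(-43998 + 5*I*√6) = -105419208 + 11980*I*√6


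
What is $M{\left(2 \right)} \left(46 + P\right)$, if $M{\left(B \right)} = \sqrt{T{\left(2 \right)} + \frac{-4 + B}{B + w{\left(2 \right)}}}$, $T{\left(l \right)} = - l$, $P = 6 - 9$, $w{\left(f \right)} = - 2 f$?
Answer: $43 i \approx 43.0 i$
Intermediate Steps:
$P = -3$
$M{\left(B \right)} = i$ ($M{\left(B \right)} = \sqrt{\left(-1\right) 2 + \frac{-4 + B}{B - 4}} = \sqrt{-2 + \frac{-4 + B}{B - 4}} = \sqrt{-2 + \frac{-4 + B}{-4 + B}} = \sqrt{-2 + 1} = \sqrt{-1} = i$)
$M{\left(2 \right)} \left(46 + P\right) = i \left(46 - 3\right) = i 43 = 43 i$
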